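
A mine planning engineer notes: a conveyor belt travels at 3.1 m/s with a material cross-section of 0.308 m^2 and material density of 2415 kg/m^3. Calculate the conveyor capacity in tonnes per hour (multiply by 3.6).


8301.0312 t/h

Volumetric flow = speed * area
= 3.1 * 0.308 = 0.9548 m^3/s
Mass flow = volumetric * density
= 0.9548 * 2415 = 2305.842 kg/s
Convert to t/h: multiply by 3.6
Capacity = 2305.842 * 3.6
= 8301.0312 t/h


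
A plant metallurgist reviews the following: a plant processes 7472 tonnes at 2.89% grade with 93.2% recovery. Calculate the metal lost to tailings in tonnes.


14.684 tonnes

Total metal in feed:
= 7472 * 2.89 / 100 = 215.9408 tonnes
Metal recovered:
= 215.9408 * 93.2 / 100 = 201.2568256 tonnes
Metal lost to tailings:
= 215.9408 - 201.2568256
= 14.684 tonnes


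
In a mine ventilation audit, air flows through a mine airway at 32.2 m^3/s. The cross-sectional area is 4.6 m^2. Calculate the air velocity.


Velocity = flow rate / cross-sectional area
= 32.2 / 4.6
= 7.0 m/s

7.0 m/s


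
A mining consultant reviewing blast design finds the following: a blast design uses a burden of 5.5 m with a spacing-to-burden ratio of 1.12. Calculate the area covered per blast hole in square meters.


33.88 m^2

First, find the spacing:
Spacing = burden * ratio = 5.5 * 1.12
= 6.16 m
Then, calculate the area:
Area = burden * spacing = 5.5 * 6.16
= 33.88 m^2


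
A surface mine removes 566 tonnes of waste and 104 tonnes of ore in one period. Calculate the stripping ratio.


5.4423

Stripping ratio = waste tonnage / ore tonnage
= 566 / 104
= 5.4423


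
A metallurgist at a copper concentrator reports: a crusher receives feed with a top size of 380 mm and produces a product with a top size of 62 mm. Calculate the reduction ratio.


6.129

Reduction ratio = feed size / product size
= 380 / 62
= 6.129


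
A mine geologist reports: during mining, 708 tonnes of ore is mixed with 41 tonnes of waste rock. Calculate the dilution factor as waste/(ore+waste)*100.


5.474%

Total material = ore + waste
= 708 + 41 = 749 tonnes
Dilution = waste / total * 100
= 41 / 749 * 100
= 0.05473965287 * 100
= 5.474%


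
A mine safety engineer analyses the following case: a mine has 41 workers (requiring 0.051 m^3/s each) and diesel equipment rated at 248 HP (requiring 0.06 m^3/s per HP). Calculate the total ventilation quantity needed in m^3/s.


16.971 m^3/s

Airflow for workers:
Q_people = 41 * 0.051 = 2.091 m^3/s
Airflow for diesel equipment:
Q_diesel = 248 * 0.06 = 14.88 m^3/s
Total ventilation:
Q_total = 2.091 + 14.88
= 16.971 m^3/s


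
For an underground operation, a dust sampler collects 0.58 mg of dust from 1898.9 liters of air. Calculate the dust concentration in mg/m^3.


Convert liters to m^3: 1 m^3 = 1000 L
Concentration = mass / volume * 1000
= 0.58 / 1898.9 * 1000
= 0.0003054399916 * 1000
= 0.3054 mg/m^3

0.3054 mg/m^3


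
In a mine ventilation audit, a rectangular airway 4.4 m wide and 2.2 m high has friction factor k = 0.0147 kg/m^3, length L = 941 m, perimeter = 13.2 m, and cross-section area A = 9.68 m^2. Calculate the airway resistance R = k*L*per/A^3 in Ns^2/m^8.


0.2013 Ns^2/m^8

Compute the numerator:
k * L * per = 0.0147 * 941 * 13.2
= 182.59164
Compute the denominator:
A^3 = 9.68^3 = 907.039232
Resistance:
R = 182.59164 / 907.039232
= 0.2013 Ns^2/m^8


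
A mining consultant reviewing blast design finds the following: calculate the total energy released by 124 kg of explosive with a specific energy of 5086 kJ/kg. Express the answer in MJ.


630.664 MJ

Energy = mass * specific_energy / 1000
= 124 * 5086 / 1000
= 630664 / 1000
= 630.664 MJ


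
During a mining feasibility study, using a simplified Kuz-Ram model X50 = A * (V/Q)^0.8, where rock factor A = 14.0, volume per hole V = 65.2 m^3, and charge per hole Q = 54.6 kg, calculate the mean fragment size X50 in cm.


Compute V/Q:
V/Q = 65.2 / 54.6 = 1.194139194
Raise to the power 0.8:
(V/Q)^0.8 = 1.194139194^0.8 = 1.152508036
Multiply by A:
X50 = 14.0 * 1.152508036
= 16.1351 cm

16.1351 cm


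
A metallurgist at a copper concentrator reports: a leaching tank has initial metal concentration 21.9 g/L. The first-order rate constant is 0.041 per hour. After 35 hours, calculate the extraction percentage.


76.1885%

Compute the exponent:
-k * t = -0.041 * 35 = -1.435
Remaining concentration:
C = 21.9 * exp(-1.435)
= 21.9 * 0.238115364
= 5.214726472 g/L
Extracted = 21.9 - 5.214726472 = 16.68527353 g/L
Extraction % = 16.68527353 / 21.9 * 100
= 76.1885%


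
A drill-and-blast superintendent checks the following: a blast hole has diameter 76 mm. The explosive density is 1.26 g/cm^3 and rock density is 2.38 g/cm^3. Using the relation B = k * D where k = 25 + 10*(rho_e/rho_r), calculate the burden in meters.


First, compute k:
rho_e / rho_r = 1.26 / 2.38 = 0.5294117647
k = 25 + 10 * 0.5294117647 = 30.29411765
Then, compute burden:
B = k * D / 1000 = 30.29411765 * 76 / 1000
= 2302.352941 / 1000
= 2.3024 m

2.3024 m


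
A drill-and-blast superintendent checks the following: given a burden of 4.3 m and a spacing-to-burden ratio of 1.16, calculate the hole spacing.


Spacing = burden * ratio
= 4.3 * 1.16
= 4.988 m

4.988 m


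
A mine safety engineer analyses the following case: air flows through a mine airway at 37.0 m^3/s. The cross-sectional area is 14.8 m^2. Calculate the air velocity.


2.5 m/s

Velocity = flow rate / cross-sectional area
= 37.0 / 14.8
= 2.5 m/s


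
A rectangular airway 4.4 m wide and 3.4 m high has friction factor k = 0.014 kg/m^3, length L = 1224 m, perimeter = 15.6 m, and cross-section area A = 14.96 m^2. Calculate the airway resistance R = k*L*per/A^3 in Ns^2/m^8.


0.0798 Ns^2/m^8

Compute the numerator:
k * L * per = 0.014 * 1224 * 15.6
= 267.3216
Compute the denominator:
A^3 = 14.96^3 = 3348.071936
Resistance:
R = 267.3216 / 3348.071936
= 0.0798 Ns^2/m^8


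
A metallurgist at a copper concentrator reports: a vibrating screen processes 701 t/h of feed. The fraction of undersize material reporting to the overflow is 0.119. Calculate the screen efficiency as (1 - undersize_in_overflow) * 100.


88.1%

Screen efficiency = (1 - fraction of undersize in overflow) * 100
= (1 - 0.119) * 100
= 0.881 * 100
= 88.1%


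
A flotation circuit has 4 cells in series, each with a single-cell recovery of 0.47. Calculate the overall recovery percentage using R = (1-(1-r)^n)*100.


Complement of single-cell recovery:
1 - r = 1 - 0.47 = 0.53
Raise to power n:
(1 - r)^4 = 0.53^4 = 0.07890481
Overall recovery:
R = (1 - 0.07890481) * 100
= 92.1095%

92.1095%


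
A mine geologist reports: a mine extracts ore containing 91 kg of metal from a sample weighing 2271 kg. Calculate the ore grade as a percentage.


4.007%

Ore grade = (metal mass / ore mass) * 100
= (91 / 2271) * 100
= 0.04007045354 * 100
= 4.007%


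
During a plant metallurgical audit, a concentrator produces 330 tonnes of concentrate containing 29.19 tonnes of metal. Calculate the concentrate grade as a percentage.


Grade = (metal in concentrate / concentrate mass) * 100
= (29.19 / 330) * 100
= 0.08845454545 * 100
= 8.8455%

8.8455%


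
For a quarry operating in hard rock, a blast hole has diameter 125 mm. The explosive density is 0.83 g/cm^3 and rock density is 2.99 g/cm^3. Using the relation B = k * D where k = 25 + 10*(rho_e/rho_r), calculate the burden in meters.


First, compute k:
rho_e / rho_r = 0.83 / 2.99 = 0.2775919732
k = 25 + 10 * 0.2775919732 = 27.77591973
Then, compute burden:
B = k * D / 1000 = 27.77591973 * 125 / 1000
= 3471.989967 / 1000
= 3.472 m

3.472 m


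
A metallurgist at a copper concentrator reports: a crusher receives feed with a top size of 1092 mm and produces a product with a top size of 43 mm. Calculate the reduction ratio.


25.3953

Reduction ratio = feed size / product size
= 1092 / 43
= 25.3953


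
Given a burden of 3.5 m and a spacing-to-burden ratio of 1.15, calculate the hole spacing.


Spacing = burden * ratio
= 3.5 * 1.15
= 4.025 m

4.025 m


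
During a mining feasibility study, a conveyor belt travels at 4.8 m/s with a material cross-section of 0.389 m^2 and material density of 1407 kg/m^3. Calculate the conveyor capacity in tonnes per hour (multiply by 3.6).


9457.7414 t/h

Volumetric flow = speed * area
= 4.8 * 0.389 = 1.8672 m^3/s
Mass flow = volumetric * density
= 1.8672 * 1407 = 2627.1504 kg/s
Convert to t/h: multiply by 3.6
Capacity = 2627.1504 * 3.6
= 9457.7414 t/h


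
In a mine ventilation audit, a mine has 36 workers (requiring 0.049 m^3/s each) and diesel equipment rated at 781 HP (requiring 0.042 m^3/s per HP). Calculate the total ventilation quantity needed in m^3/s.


Airflow for workers:
Q_people = 36 * 0.049 = 1.764 m^3/s
Airflow for diesel equipment:
Q_diesel = 781 * 0.042 = 32.802 m^3/s
Total ventilation:
Q_total = 1.764 + 32.802
= 34.566 m^3/s

34.566 m^3/s


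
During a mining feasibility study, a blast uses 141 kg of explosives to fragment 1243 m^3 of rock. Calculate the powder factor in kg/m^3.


Powder factor = explosive mass / rock volume
= 141 / 1243
= 0.1134 kg/m^3

0.1134 kg/m^3


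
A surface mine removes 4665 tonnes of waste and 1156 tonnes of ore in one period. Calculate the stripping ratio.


4.0355

Stripping ratio = waste tonnage / ore tonnage
= 4665 / 1156
= 4.0355


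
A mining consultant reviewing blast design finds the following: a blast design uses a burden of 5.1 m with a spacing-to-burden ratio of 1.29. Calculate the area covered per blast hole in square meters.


First, find the spacing:
Spacing = burden * ratio = 5.1 * 1.29
= 6.579 m
Then, calculate the area:
Area = burden * spacing = 5.1 * 6.579
= 33.5529 m^2

33.5529 m^2


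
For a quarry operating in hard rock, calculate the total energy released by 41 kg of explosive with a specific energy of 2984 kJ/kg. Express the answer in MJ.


Energy = mass * specific_energy / 1000
= 41 * 2984 / 1000
= 122344 / 1000
= 122.344 MJ

122.344 MJ


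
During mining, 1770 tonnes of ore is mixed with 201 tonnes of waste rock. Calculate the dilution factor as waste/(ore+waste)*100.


Total material = ore + waste
= 1770 + 201 = 1971 tonnes
Dilution = waste / total * 100
= 201 / 1971 * 100
= 0.101978691 * 100
= 10.1979%

10.1979%


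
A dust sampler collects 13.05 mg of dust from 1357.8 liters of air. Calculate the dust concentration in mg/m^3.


Convert liters to m^3: 1 m^3 = 1000 L
Concentration = mass / volume * 1000
= 13.05 / 1357.8 * 1000
= 0.009611135661 * 1000
= 9.6111 mg/m^3

9.6111 mg/m^3


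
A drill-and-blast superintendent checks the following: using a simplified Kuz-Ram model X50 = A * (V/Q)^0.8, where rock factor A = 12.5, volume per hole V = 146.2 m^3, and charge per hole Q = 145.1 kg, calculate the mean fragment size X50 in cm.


Compute V/Q:
V/Q = 146.2 / 145.1 = 1.007580979
Raise to the power 0.8:
(V/Q)^0.8 = 1.007580979^0.8 = 1.006060199
Multiply by A:
X50 = 12.5 * 1.006060199
= 12.5758 cm

12.5758 cm


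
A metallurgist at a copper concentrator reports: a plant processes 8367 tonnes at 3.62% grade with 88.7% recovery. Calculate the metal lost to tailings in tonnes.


Total metal in feed:
= 8367 * 3.62 / 100 = 302.8854 tonnes
Metal recovered:
= 302.8854 * 88.7 / 100 = 268.6593498 tonnes
Metal lost to tailings:
= 302.8854 - 268.6593498
= 34.2261 tonnes

34.2261 tonnes


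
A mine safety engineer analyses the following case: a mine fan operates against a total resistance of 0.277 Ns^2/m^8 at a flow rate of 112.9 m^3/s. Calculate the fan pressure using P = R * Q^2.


3530.7556 Pa

Compute Q^2:
Q^2 = 112.9^2 = 12746.41
Compute pressure:
P = R * Q^2 = 0.277 * 12746.41
= 3530.7556 Pa


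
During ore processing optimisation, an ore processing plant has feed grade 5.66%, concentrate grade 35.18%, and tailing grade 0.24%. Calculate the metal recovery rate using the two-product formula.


Using the two-product formula:
R = 100 * c * (f - t) / (f * (c - t))
Numerator = 100 * 35.18 * (5.66 - 0.24)
= 100 * 35.18 * 5.42
= 19067.56
Denominator = 5.66 * (35.18 - 0.24)
= 5.66 * 34.94
= 197.7604
R = 19067.56 / 197.7604
= 96.4175%

96.4175%


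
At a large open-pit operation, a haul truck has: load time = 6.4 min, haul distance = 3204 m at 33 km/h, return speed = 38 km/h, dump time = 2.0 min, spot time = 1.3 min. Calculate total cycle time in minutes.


20.5844 min

Convert haul speed to m/min: 33 * 1000/60 = 550 m/min
Haul time = 3204 / 550 = 5.825454545 min
Convert return speed to m/min: 38 * 1000/60 = 633.3333333 m/min
Return time = 3204 / 633.3333333 = 5.058947368 min
Total cycle time:
= 6.4 + 5.825454545 + 2.0 + 5.058947368 + 1.3
= 20.5844 min


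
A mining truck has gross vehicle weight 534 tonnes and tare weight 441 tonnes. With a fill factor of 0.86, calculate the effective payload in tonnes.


Maximum payload = gross - tare
= 534 - 441 = 93 tonnes
Effective payload = max payload * fill factor
= 93 * 0.86
= 79.98 tonnes

79.98 tonnes


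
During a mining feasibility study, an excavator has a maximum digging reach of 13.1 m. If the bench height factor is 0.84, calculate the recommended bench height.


Bench height = reach * factor
= 13.1 * 0.84
= 11.004 m

11.004 m


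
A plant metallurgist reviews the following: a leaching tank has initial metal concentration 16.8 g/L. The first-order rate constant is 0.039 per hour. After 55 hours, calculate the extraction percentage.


88.2932%

Compute the exponent:
-k * t = -0.039 * 55 = -2.145
Remaining concentration:
C = 16.8 * exp(-2.145)
= 16.8 * 0.117068037
= 1.966743022 g/L
Extracted = 16.8 - 1.966743022 = 14.83325698 g/L
Extraction % = 14.83325698 / 16.8 * 100
= 88.2932%


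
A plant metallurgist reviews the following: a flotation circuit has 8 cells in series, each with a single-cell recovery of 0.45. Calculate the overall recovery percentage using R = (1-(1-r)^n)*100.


99.1627%

Complement of single-cell recovery:
1 - r = 1 - 0.45 = 0.55
Raise to power n:
(1 - r)^8 = 0.55^8 = 0.008373393789
Overall recovery:
R = (1 - 0.008373393789) * 100
= 99.1627%


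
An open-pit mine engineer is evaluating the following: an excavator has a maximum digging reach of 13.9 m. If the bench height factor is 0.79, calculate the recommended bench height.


Bench height = reach * factor
= 13.9 * 0.79
= 10.981 m

10.981 m


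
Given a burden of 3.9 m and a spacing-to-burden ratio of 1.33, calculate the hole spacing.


5.187 m

Spacing = burden * ratio
= 3.9 * 1.33
= 5.187 m


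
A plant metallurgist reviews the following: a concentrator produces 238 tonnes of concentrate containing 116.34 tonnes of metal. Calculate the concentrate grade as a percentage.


Grade = (metal in concentrate / concentrate mass) * 100
= (116.34 / 238) * 100
= 0.4888235294 * 100
= 48.8824%

48.8824%


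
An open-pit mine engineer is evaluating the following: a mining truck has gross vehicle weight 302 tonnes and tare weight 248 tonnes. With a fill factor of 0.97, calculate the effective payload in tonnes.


Maximum payload = gross - tare
= 302 - 248 = 54 tonnes
Effective payload = max payload * fill factor
= 54 * 0.97
= 52.38 tonnes

52.38 tonnes


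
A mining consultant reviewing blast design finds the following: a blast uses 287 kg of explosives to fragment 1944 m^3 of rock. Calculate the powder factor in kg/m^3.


Powder factor = explosive mass / rock volume
= 287 / 1944
= 0.1476 kg/m^3

0.1476 kg/m^3


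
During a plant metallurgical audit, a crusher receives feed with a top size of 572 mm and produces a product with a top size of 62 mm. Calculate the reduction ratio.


9.2258

Reduction ratio = feed size / product size
= 572 / 62
= 9.2258


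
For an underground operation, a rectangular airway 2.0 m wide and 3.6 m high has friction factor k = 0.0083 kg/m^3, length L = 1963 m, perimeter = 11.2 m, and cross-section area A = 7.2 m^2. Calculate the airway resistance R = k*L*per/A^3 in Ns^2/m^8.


Compute the numerator:
k * L * per = 0.0083 * 1963 * 11.2
= 182.48048
Compute the denominator:
A^3 = 7.2^3 = 373.248
Resistance:
R = 182.48048 / 373.248
= 0.4889 Ns^2/m^8

0.4889 Ns^2/m^8


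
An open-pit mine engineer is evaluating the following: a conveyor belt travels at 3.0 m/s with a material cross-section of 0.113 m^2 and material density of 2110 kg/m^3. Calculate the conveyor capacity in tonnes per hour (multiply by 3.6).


2575.044 t/h

Volumetric flow = speed * area
= 3.0 * 0.113 = 0.339 m^3/s
Mass flow = volumetric * density
= 0.339 * 2110 = 715.29 kg/s
Convert to t/h: multiply by 3.6
Capacity = 715.29 * 3.6
= 2575.044 t/h


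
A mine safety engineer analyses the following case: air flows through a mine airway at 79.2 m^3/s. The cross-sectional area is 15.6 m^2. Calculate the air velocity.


Velocity = flow rate / cross-sectional area
= 79.2 / 15.6
= 5.0769 m/s

5.0769 m/s


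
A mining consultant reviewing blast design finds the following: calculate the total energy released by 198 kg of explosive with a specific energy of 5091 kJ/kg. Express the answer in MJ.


Energy = mass * specific_energy / 1000
= 198 * 5091 / 1000
= 1008018 / 1000
= 1008.018 MJ

1008.018 MJ


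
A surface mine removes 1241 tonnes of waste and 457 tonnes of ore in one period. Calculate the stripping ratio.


Stripping ratio = waste tonnage / ore tonnage
= 1241 / 457
= 2.7155

2.7155


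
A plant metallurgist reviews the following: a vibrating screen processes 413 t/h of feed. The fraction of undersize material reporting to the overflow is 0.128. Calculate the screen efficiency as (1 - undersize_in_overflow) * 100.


Screen efficiency = (1 - fraction of undersize in overflow) * 100
= (1 - 0.128) * 100
= 0.872 * 100
= 87.2%

87.2%


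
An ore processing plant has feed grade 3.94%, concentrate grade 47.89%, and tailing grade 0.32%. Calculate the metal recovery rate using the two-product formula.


Using the two-product formula:
R = 100 * c * (f - t) / (f * (c - t))
Numerator = 100 * 47.89 * (3.94 - 0.32)
= 100 * 47.89 * 3.62
= 17336.18
Denominator = 3.94 * (47.89 - 0.32)
= 3.94 * 47.57
= 187.4258
R = 17336.18 / 187.4258
= 92.4962%

92.4962%


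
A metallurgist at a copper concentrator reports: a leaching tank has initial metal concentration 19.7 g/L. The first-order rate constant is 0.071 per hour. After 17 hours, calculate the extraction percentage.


Compute the exponent:
-k * t = -0.071 * 17 = -1.207
Remaining concentration:
C = 19.7 * exp(-1.207)
= 19.7 * 0.2990932145
= 5.892136326 g/L
Extracted = 19.7 - 5.892136326 = 13.80786367 g/L
Extraction % = 13.80786367 / 19.7 * 100
= 70.0907%

70.0907%


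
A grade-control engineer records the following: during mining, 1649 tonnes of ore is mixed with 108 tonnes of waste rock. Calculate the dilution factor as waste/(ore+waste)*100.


6.1468%

Total material = ore + waste
= 1649 + 108 = 1757 tonnes
Dilution = waste / total * 100
= 108 / 1757 * 100
= 0.06146841207 * 100
= 6.1468%


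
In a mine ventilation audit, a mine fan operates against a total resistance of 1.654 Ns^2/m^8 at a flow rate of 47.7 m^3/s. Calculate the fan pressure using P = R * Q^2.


Compute Q^2:
Q^2 = 47.7^2 = 2275.29
Compute pressure:
P = R * Q^2 = 1.654 * 2275.29
= 3763.3297 Pa

3763.3297 Pa


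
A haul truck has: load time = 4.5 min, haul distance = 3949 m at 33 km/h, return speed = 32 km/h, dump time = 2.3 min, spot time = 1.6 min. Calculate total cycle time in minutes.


Convert haul speed to m/min: 33 * 1000/60 = 550 m/min
Haul time = 3949 / 550 = 7.18 min
Convert return speed to m/min: 32 * 1000/60 = 533.3333333 m/min
Return time = 3949 / 533.3333333 = 7.404375 min
Total cycle time:
= 4.5 + 7.18 + 2.3 + 7.404375 + 1.6
= 22.9844 min

22.9844 min


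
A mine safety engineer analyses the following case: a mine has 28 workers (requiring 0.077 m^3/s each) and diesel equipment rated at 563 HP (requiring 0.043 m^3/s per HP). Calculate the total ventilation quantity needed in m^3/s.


26.365 m^3/s

Airflow for workers:
Q_people = 28 * 0.077 = 2.156 m^3/s
Airflow for diesel equipment:
Q_diesel = 563 * 0.043 = 24.209 m^3/s
Total ventilation:
Q_total = 2.156 + 24.209
= 26.365 m^3/s


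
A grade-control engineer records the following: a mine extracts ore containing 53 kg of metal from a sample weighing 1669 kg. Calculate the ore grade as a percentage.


Ore grade = (metal mass / ore mass) * 100
= (53 / 1669) * 100
= 0.03175554224 * 100
= 3.1756%

3.1756%


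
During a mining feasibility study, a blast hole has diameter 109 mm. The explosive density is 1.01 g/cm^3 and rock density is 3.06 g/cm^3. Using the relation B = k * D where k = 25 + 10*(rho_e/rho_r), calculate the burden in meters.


First, compute k:
rho_e / rho_r = 1.01 / 3.06 = 0.3300653595
k = 25 + 10 * 0.3300653595 = 28.30065359
Then, compute burden:
B = k * D / 1000 = 28.30065359 * 109 / 1000
= 3084.771242 / 1000
= 3.0848 m

3.0848 m


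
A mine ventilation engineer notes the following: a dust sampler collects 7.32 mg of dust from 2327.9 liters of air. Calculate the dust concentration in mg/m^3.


Convert liters to m^3: 1 m^3 = 1000 L
Concentration = mass / volume * 1000
= 7.32 / 2327.9 * 1000
= 0.003144464968 * 1000
= 3.1445 mg/m^3

3.1445 mg/m^3


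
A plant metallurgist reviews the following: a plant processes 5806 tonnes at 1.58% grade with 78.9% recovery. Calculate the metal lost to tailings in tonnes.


19.356 tonnes

Total metal in feed:
= 5806 * 1.58 / 100 = 91.7348 tonnes
Metal recovered:
= 91.7348 * 78.9 / 100 = 72.3787572 tonnes
Metal lost to tailings:
= 91.7348 - 72.3787572
= 19.356 tonnes


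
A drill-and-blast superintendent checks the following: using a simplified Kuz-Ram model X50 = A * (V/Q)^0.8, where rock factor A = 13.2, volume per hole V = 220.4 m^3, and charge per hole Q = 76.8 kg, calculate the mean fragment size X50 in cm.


30.6799 cm

Compute V/Q:
V/Q = 220.4 / 76.8 = 2.869791667
Raise to the power 0.8:
(V/Q)^0.8 = 2.869791667^0.8 = 2.324236388
Multiply by A:
X50 = 13.2 * 2.324236388
= 30.6799 cm


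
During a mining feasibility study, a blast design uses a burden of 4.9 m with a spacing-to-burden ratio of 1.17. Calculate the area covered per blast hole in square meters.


First, find the spacing:
Spacing = burden * ratio = 4.9 * 1.17
= 5.733 m
Then, calculate the area:
Area = burden * spacing = 4.9 * 5.733
= 28.0917 m^2

28.0917 m^2


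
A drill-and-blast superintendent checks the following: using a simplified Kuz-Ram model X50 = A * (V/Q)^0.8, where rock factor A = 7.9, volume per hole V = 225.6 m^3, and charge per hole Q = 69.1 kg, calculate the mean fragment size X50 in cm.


20.3571 cm

Compute V/Q:
V/Q = 225.6 / 69.1 = 3.264833575
Raise to the power 0.8:
(V/Q)^0.8 = 3.264833575^0.8 = 2.576848218
Multiply by A:
X50 = 7.9 * 2.576848218
= 20.3571 cm


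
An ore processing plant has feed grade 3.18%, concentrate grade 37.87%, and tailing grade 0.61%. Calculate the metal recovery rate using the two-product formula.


82.1407%

Using the two-product formula:
R = 100 * c * (f - t) / (f * (c - t))
Numerator = 100 * 37.87 * (3.18 - 0.61)
= 100 * 37.87 * 2.57
= 9732.59
Denominator = 3.18 * (37.87 - 0.61)
= 3.18 * 37.26
= 118.4868
R = 9732.59 / 118.4868
= 82.1407%


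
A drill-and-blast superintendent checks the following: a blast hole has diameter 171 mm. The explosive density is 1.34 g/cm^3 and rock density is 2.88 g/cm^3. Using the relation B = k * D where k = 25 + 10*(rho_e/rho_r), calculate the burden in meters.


5.0706 m

First, compute k:
rho_e / rho_r = 1.34 / 2.88 = 0.4652777778
k = 25 + 10 * 0.4652777778 = 29.65277778
Then, compute burden:
B = k * D / 1000 = 29.65277778 * 171 / 1000
= 5070.625 / 1000
= 5.0706 m


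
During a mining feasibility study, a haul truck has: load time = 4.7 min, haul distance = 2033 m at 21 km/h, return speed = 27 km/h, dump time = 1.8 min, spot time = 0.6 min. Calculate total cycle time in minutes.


Convert haul speed to m/min: 21 * 1000/60 = 350 m/min
Haul time = 2033 / 350 = 5.808571429 min
Convert return speed to m/min: 27 * 1000/60 = 450 m/min
Return time = 2033 / 450 = 4.517777778 min
Total cycle time:
= 4.7 + 5.808571429 + 1.8 + 4.517777778 + 0.6
= 17.4263 min

17.4263 min


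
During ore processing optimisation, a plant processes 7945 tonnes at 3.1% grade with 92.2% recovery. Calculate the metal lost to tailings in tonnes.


19.211 tonnes

Total metal in feed:
= 7945 * 3.1 / 100 = 246.295 tonnes
Metal recovered:
= 246.295 * 92.2 / 100 = 227.08399 tonnes
Metal lost to tailings:
= 246.295 - 227.08399
= 19.211 tonnes


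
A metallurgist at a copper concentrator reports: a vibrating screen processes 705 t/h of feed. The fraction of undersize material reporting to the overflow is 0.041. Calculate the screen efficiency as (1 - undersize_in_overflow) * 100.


95.9%

Screen efficiency = (1 - fraction of undersize in overflow) * 100
= (1 - 0.041) * 100
= 0.959 * 100
= 95.9%


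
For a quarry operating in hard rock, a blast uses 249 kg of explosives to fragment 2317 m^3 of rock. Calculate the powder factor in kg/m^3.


0.1075 kg/m^3

Powder factor = explosive mass / rock volume
= 249 / 2317
= 0.1075 kg/m^3


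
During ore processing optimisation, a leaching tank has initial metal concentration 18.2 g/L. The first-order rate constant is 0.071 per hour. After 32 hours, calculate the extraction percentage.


Compute the exponent:
-k * t = -0.071 * 32 = -2.272
Remaining concentration:
C = 18.2 * exp(-2.272)
= 18.2 * 0.1031057622
= 1.876524872 g/L
Extracted = 18.2 - 1.876524872 = 16.32347513 g/L
Extraction % = 16.32347513 / 18.2 * 100
= 89.6894%

89.6894%


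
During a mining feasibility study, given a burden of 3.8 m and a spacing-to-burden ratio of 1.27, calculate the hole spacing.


4.826 m

Spacing = burden * ratio
= 3.8 * 1.27
= 4.826 m


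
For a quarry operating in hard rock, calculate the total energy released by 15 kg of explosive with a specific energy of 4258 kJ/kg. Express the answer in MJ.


Energy = mass * specific_energy / 1000
= 15 * 4258 / 1000
= 63870 / 1000
= 63.87 MJ

63.87 MJ


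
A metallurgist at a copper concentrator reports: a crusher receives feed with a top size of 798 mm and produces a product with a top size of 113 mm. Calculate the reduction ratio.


Reduction ratio = feed size / product size
= 798 / 113
= 7.0619

7.0619


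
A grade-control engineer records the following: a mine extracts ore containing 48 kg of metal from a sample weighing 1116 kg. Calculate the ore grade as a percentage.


Ore grade = (metal mass / ore mass) * 100
= (48 / 1116) * 100
= 0.04301075269 * 100
= 4.3011%

4.3011%


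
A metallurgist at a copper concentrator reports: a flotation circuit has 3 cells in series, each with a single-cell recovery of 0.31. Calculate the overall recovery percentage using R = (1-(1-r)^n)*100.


Complement of single-cell recovery:
1 - r = 1 - 0.31 = 0.69
Raise to power n:
(1 - r)^3 = 0.69^3 = 0.328509
Overall recovery:
R = (1 - 0.328509) * 100
= 67.1491%

67.1491%


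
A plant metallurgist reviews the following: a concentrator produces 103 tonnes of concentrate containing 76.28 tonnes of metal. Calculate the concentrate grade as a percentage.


74.0583%

Grade = (metal in concentrate / concentrate mass) * 100
= (76.28 / 103) * 100
= 0.7405825243 * 100
= 74.0583%


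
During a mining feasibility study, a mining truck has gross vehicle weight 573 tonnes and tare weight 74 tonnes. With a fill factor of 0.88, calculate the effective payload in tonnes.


439.12 tonnes

Maximum payload = gross - tare
= 573 - 74 = 499 tonnes
Effective payload = max payload * fill factor
= 499 * 0.88
= 439.12 tonnes


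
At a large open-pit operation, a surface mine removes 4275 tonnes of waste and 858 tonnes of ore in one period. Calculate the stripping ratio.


4.9825

Stripping ratio = waste tonnage / ore tonnage
= 4275 / 858
= 4.9825


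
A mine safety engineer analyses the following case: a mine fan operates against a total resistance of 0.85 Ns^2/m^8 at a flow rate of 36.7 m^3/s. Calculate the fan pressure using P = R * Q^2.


Compute Q^2:
Q^2 = 36.7^2 = 1346.89
Compute pressure:
P = R * Q^2 = 0.85 * 1346.89
= 1144.8565 Pa

1144.8565 Pa


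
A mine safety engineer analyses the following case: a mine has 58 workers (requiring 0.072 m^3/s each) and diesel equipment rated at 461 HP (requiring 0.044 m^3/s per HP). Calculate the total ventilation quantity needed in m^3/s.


24.46 m^3/s

Airflow for workers:
Q_people = 58 * 0.072 = 4.176 m^3/s
Airflow for diesel equipment:
Q_diesel = 461 * 0.044 = 20.284 m^3/s
Total ventilation:
Q_total = 4.176 + 20.284
= 24.46 m^3/s


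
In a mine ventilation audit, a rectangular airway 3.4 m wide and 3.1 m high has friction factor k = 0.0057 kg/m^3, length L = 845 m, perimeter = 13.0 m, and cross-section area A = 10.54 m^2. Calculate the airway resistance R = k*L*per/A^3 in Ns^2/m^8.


0.0535 Ns^2/m^8

Compute the numerator:
k * L * per = 0.0057 * 845 * 13.0
= 62.6145
Compute the denominator:
A^3 = 10.54^3 = 1170.905464
Resistance:
R = 62.6145 / 1170.905464
= 0.0535 Ns^2/m^8


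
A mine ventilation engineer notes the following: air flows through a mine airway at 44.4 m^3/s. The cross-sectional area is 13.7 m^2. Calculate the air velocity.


Velocity = flow rate / cross-sectional area
= 44.4 / 13.7
= 3.2409 m/s

3.2409 m/s


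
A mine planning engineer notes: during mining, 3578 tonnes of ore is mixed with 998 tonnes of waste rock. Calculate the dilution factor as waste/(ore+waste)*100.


Total material = ore + waste
= 3578 + 998 = 4576 tonnes
Dilution = waste / total * 100
= 998 / 4576 * 100
= 0.2180944056 * 100
= 21.8094%

21.8094%


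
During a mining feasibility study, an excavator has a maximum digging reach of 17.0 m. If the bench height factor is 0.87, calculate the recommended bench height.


14.79 m

Bench height = reach * factor
= 17.0 * 0.87
= 14.79 m


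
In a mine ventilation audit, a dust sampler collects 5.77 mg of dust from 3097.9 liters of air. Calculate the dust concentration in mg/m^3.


Convert liters to m^3: 1 m^3 = 1000 L
Concentration = mass / volume * 1000
= 5.77 / 3097.9 * 1000
= 0.001862552051 * 1000
= 1.8626 mg/m^3

1.8626 mg/m^3


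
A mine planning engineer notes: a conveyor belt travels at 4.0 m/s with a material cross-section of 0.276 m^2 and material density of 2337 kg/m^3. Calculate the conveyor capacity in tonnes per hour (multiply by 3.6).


9288.1728 t/h

Volumetric flow = speed * area
= 4.0 * 0.276 = 1.104 m^3/s
Mass flow = volumetric * density
= 1.104 * 2337 = 2580.048 kg/s
Convert to t/h: multiply by 3.6
Capacity = 2580.048 * 3.6
= 9288.1728 t/h


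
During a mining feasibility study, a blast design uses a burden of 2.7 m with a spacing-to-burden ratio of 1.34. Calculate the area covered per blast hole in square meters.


First, find the spacing:
Spacing = burden * ratio = 2.7 * 1.34
= 3.618 m
Then, calculate the area:
Area = burden * spacing = 2.7 * 3.618
= 9.7686 m^2

9.7686 m^2


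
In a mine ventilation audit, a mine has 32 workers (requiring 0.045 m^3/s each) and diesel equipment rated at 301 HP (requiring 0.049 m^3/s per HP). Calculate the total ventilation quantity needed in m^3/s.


Airflow for workers:
Q_people = 32 * 0.045 = 1.44 m^3/s
Airflow for diesel equipment:
Q_diesel = 301 * 0.049 = 14.749 m^3/s
Total ventilation:
Q_total = 1.44 + 14.749
= 16.189 m^3/s

16.189 m^3/s


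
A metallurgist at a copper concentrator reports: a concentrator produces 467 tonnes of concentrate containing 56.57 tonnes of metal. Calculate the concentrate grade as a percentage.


Grade = (metal in concentrate / concentrate mass) * 100
= (56.57 / 467) * 100
= 0.1211349036 * 100
= 12.1135%

12.1135%


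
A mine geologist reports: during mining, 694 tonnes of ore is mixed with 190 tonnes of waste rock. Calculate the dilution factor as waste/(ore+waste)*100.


Total material = ore + waste
= 694 + 190 = 884 tonnes
Dilution = waste / total * 100
= 190 / 884 * 100
= 0.2149321267 * 100
= 21.4932%

21.4932%


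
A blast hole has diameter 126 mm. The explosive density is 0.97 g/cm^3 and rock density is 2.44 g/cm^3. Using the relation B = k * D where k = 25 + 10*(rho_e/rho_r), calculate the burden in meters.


First, compute k:
rho_e / rho_r = 0.97 / 2.44 = 0.3975409836
k = 25 + 10 * 0.3975409836 = 28.97540984
Then, compute burden:
B = k * D / 1000 = 28.97540984 * 126 / 1000
= 3650.901639 / 1000
= 3.6509 m

3.6509 m


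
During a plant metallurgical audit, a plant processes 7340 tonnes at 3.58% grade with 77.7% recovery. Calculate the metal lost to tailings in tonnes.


Total metal in feed:
= 7340 * 3.58 / 100 = 262.772 tonnes
Metal recovered:
= 262.772 * 77.7 / 100 = 204.173844 tonnes
Metal lost to tailings:
= 262.772 - 204.173844
= 58.5982 tonnes

58.5982 tonnes


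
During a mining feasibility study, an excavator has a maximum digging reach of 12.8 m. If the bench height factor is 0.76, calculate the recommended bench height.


Bench height = reach * factor
= 12.8 * 0.76
= 9.728 m

9.728 m


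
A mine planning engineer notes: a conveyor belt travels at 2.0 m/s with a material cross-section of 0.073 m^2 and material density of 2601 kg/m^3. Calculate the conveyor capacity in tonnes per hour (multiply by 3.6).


Volumetric flow = speed * area
= 2.0 * 0.073 = 0.146 m^3/s
Mass flow = volumetric * density
= 0.146 * 2601 = 379.746 kg/s
Convert to t/h: multiply by 3.6
Capacity = 379.746 * 3.6
= 1367.0856 t/h

1367.0856 t/h


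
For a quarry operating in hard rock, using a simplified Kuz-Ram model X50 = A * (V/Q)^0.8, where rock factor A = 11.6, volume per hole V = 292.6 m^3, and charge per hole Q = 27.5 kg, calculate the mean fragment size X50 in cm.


Compute V/Q:
V/Q = 292.6 / 27.5 = 10.64
Raise to the power 0.8:
(V/Q)^0.8 = 10.64^0.8 = 6.630607223
Multiply by A:
X50 = 11.6 * 6.630607223
= 76.915 cm

76.915 cm


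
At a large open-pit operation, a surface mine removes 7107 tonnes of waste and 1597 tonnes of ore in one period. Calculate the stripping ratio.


4.4502

Stripping ratio = waste tonnage / ore tonnage
= 7107 / 1597
= 4.4502


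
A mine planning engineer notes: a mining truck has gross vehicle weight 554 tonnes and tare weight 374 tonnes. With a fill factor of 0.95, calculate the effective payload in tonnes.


Maximum payload = gross - tare
= 554 - 374 = 180 tonnes
Effective payload = max payload * fill factor
= 180 * 0.95
= 171.0 tonnes

171.0 tonnes


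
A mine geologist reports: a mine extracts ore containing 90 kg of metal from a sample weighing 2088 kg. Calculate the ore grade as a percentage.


Ore grade = (metal mass / ore mass) * 100
= (90 / 2088) * 100
= 0.04310344828 * 100
= 4.3103%

4.3103%


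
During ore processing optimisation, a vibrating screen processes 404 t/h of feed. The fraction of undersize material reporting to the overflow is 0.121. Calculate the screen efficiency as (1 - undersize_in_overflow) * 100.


87.9%

Screen efficiency = (1 - fraction of undersize in overflow) * 100
= (1 - 0.121) * 100
= 0.879 * 100
= 87.9%


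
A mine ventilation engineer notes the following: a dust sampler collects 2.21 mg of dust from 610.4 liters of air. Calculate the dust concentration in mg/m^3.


Convert liters to m^3: 1 m^3 = 1000 L
Concentration = mass / volume * 1000
= 2.21 / 610.4 * 1000
= 0.003620576671 * 1000
= 3.6206 mg/m^3

3.6206 mg/m^3


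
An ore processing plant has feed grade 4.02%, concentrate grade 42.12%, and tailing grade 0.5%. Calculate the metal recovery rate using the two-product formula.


88.6141%

Using the two-product formula:
R = 100 * c * (f - t) / (f * (c - t))
Numerator = 100 * 42.12 * (4.02 - 0.5)
= 100 * 42.12 * 3.52
= 14826.24
Denominator = 4.02 * (42.12 - 0.5)
= 4.02 * 41.62
= 167.3124
R = 14826.24 / 167.3124
= 88.6141%


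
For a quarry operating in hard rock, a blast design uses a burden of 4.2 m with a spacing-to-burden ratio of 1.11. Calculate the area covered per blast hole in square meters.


19.5804 m^2

First, find the spacing:
Spacing = burden * ratio = 4.2 * 1.11
= 4.662 m
Then, calculate the area:
Area = burden * spacing = 4.2 * 4.662
= 19.5804 m^2


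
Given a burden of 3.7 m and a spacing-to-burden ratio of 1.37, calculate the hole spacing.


5.069 m

Spacing = burden * ratio
= 3.7 * 1.37
= 5.069 m


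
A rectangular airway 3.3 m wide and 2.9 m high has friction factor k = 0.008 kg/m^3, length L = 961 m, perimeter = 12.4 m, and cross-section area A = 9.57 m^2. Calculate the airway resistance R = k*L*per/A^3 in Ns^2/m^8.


Compute the numerator:
k * L * per = 0.008 * 961 * 12.4
= 95.3312
Compute the denominator:
A^3 = 9.57^3 = 876.467493
Resistance:
R = 95.3312 / 876.467493
= 0.1088 Ns^2/m^8

0.1088 Ns^2/m^8


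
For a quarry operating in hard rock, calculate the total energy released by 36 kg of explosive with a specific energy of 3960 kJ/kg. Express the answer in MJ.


142.56 MJ

Energy = mass * specific_energy / 1000
= 36 * 3960 / 1000
= 142560 / 1000
= 142.56 MJ


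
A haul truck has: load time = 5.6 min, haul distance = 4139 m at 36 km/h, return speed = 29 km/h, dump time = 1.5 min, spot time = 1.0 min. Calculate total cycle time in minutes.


Convert haul speed to m/min: 36 * 1000/60 = 600 m/min
Haul time = 4139 / 600 = 6.898333333 min
Convert return speed to m/min: 29 * 1000/60 = 483.3333333 m/min
Return time = 4139 / 483.3333333 = 8.563448276 min
Total cycle time:
= 5.6 + 6.898333333 + 1.5 + 8.563448276 + 1.0
= 23.5618 min

23.5618 min


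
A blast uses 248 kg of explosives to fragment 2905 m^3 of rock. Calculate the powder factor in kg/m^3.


Powder factor = explosive mass / rock volume
= 248 / 2905
= 0.0854 kg/m^3

0.0854 kg/m^3


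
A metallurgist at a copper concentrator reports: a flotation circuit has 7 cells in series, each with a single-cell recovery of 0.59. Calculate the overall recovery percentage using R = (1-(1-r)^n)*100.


99.8052%

Complement of single-cell recovery:
1 - r = 1 - 0.59 = 0.41
Raise to power n:
(1 - r)^7 = 0.41^7 = 0.001947542739
Overall recovery:
R = (1 - 0.001947542739) * 100
= 99.8052%


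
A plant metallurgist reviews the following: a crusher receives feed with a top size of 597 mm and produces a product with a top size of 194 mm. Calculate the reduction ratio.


Reduction ratio = feed size / product size
= 597 / 194
= 3.0773

3.0773


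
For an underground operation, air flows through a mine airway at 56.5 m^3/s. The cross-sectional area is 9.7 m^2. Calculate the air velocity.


5.8247 m/s

Velocity = flow rate / cross-sectional area
= 56.5 / 9.7
= 5.8247 m/s


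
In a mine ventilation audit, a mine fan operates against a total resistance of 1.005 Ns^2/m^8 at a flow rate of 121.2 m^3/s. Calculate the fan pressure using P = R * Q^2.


14762.8872 Pa

Compute Q^2:
Q^2 = 121.2^2 = 14689.44
Compute pressure:
P = R * Q^2 = 1.005 * 14689.44
= 14762.8872 Pa


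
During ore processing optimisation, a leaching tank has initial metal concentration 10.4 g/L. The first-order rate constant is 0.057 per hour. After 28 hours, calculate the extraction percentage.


79.7294%

Compute the exponent:
-k * t = -0.057 * 28 = -1.596
Remaining concentration:
C = 10.4 * exp(-1.596)
= 10.4 * 0.2027057214
= 2.108139503 g/L
Extracted = 10.4 - 2.108139503 = 8.291860497 g/L
Extraction % = 8.291860497 / 10.4 * 100
= 79.7294%


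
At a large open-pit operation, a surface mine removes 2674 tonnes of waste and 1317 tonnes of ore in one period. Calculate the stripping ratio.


Stripping ratio = waste tonnage / ore tonnage
= 2674 / 1317
= 2.0304

2.0304


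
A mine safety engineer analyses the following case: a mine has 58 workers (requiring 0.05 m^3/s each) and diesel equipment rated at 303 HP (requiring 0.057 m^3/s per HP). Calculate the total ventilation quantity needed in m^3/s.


Airflow for workers:
Q_people = 58 * 0.05 = 2.9 m^3/s
Airflow for diesel equipment:
Q_diesel = 303 * 0.057 = 17.271 m^3/s
Total ventilation:
Q_total = 2.9 + 17.271
= 20.171 m^3/s

20.171 m^3/s
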